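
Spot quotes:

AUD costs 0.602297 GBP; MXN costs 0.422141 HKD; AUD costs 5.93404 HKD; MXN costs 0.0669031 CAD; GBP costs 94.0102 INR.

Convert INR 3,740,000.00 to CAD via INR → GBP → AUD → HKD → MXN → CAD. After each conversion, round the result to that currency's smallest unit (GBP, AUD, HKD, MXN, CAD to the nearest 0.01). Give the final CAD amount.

CAD 62,119.10

INR 3,740,000.00 ÷ 94.0102 = GBP 39,782.92
GBP 39,782.92 ÷ 0.602297 = AUD 66,052.00
AUD 66,052.00 × 5.93404 = HKD 391,955.21
HKD 391,955.21 ÷ 0.422141 = MXN 928,493.58
MXN 928,493.58 × 0.0669031 = CAD 62,119.10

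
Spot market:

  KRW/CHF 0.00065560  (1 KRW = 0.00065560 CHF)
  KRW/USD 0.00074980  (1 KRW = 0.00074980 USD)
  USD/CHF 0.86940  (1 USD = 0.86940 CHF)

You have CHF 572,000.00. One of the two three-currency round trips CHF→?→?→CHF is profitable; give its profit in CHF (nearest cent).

Profit: CHF 3,267.58

Profitable loop is CHF → USD → KRW → CHF:
CHF 572,000.00 ÷ 0.86940 = USD 657,925.01
USD 657,925.01 ÷ 0.00074980 = KRW 877,467,332
KRW 877,467,332 × 0.00065560 = CHF 575,267.58
Profit = CHF 575,267.58 − CHF 572,000.00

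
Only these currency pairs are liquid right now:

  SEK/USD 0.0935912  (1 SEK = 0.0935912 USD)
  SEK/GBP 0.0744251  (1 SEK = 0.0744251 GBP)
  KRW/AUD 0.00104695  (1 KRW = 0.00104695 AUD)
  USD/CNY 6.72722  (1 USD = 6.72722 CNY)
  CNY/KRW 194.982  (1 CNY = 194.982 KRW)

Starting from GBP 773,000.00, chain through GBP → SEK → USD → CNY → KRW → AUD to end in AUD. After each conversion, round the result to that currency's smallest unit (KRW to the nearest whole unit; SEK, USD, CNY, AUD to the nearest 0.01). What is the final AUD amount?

GBP 773,000.00 ÷ 0.0744251 = SEK 10,386,280.97
SEK 10,386,280.97 × 0.0935912 = USD 972,064.50
USD 972,064.50 × 6.72722 = CNY 6,539,291.75
CNY 6,539,291.75 × 194.982 = KRW 1,275,044,184
KRW 1,275,044,184 × 0.00104695 = AUD 1,334,907.51

AUD 1,334,907.51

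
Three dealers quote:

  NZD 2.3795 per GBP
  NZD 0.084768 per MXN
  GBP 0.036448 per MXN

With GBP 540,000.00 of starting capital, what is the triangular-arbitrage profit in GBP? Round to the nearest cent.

Profitable loop is GBP → NZD → MXN → GBP:
GBP 540,000.00 × 2.3795 = NZD 1,284,930.00
NZD 1,284,930.00 ÷ 0.084768 = MXN 15,158,196.49
MXN 15,158,196.49 × 0.036448 = GBP 552,485.95
Profit = GBP 552,485.95 − GBP 540,000.00

Profit: GBP 12,485.95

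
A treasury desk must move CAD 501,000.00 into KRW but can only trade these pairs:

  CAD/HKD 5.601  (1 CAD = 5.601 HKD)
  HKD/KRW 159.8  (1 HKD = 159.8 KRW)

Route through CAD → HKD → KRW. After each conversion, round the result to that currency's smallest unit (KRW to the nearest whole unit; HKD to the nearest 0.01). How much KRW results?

CAD 501,000.00 × 5.601 = HKD 2,806,101.00
HKD 2,806,101.00 × 159.8 = KRW 448,414,940

KRW 448,414,940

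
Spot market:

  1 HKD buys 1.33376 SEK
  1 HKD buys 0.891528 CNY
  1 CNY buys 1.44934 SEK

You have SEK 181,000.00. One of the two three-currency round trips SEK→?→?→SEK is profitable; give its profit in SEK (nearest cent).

Profit: SEK 5,831.89

Profitable loop is SEK → CNY → HKD → SEK:
SEK 181,000.00 ÷ 1.44934 = CNY 124,884.43
CNY 124,884.43 ÷ 0.891528 = HKD 140,079.09
HKD 140,079.09 × 1.33376 = SEK 186,831.89
Profit = SEK 186,831.89 − SEK 181,000.00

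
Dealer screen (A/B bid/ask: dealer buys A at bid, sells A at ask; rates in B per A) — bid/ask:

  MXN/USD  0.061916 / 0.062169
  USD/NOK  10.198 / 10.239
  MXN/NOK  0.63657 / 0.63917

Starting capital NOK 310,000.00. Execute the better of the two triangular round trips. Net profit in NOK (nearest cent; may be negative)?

Net profit: NOK 10.52

Best loop NOK → USD → MXN → NOK:
NOK 310,000.00 ÷ 10.239 (buy USD at ask) = USD 30,276.39
USD 30,276.39 ÷ 0.062169 (buy MXN at ask) = MXN 487,001.47
MXN 487,001.47 × 0.63657 (sell MXN at bid) = NOK 310,010.52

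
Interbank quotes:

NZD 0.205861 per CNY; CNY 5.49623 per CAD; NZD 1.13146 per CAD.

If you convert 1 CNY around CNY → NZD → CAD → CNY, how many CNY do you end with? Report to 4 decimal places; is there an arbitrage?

Around CNY → NZD → CAD → CNY: 1 × 0.205861 ÷ 1.13146 × 5.49623 = 0.999999
Product ≈ 1 (deviation 0.000%, within rounding noise).

1.0000 (no arbitrage)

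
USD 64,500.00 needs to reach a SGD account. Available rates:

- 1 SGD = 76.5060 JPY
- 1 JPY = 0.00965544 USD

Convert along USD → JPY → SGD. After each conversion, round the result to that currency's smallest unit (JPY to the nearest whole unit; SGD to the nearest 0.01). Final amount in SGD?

USD 64,500.00 ÷ 0.00965544 = JPY 6,680,172
JPY 6,680,172 ÷ 76.5060 = SGD 87,315.66

SGD 87,315.66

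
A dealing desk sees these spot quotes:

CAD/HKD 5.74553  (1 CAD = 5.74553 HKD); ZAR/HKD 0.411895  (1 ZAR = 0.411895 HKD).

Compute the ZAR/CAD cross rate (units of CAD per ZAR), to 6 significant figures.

ZAR/CAD = 0.0716896

1 ZAR × 0.411895 = 0.411895 HKD
0.411895 HKD ÷ 5.74553 = 0.0716896 CAD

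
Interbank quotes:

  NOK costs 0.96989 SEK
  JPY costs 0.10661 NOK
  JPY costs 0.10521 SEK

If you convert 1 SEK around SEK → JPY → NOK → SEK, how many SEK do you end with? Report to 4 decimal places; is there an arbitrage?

0.9828 (arbitrage exists)

Around SEK → JPY → NOK → SEK: 1 ÷ 0.10521 × 0.10661 × 0.96989 = 0.982796
Product < 1; profitable direction is SEK → NOK → JPY → SEK.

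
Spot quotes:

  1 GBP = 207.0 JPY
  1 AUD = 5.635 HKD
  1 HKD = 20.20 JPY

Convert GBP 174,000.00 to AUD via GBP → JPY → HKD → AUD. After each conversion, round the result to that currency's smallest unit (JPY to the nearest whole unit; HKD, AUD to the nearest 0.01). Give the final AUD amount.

GBP 174,000.00 × 207.0 = JPY 36,018,000
JPY 36,018,000 ÷ 20.20 = HKD 1,783,069.31
HKD 1,783,069.31 ÷ 5.635 = AUD 316,427.56

AUD 316,427.56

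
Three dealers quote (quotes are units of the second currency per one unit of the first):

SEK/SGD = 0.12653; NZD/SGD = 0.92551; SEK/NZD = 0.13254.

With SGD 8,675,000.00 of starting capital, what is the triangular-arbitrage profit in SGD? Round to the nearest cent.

Profit: SGD 273,184.08

Profitable loop is SGD → NZD → SEK → SGD:
SGD 8,675,000.00 ÷ 0.92551 = NZD 9,373,210.45
NZD 9,373,210.45 ÷ 0.13254 = SEK 70,719,861.52
SEK 70,719,861.52 × 0.12653 = SGD 8,948,184.08
Profit = SGD 8,948,184.08 − SGD 8,675,000.00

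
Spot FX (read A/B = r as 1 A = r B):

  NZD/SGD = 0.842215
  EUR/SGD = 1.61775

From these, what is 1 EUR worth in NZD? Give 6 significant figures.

EUR/NZD = 1.92083

1 EUR × 1.61775 = 1.61775 SGD
1.61775 SGD ÷ 0.842215 = 1.92083 NZD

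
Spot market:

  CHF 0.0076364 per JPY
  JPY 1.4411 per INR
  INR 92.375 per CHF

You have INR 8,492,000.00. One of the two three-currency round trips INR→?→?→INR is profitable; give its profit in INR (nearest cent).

Profitable loop is INR → JPY → CHF → INR:
INR 8,492,000.00 × 1.4411 = JPY 12,237,821
JPY 12,237,821 × 0.0076364 = CHF 93,452.90
CHF 93,452.90 × 92.375 = INR 8,632,711.44
Profit = INR 8,632,711.44 − INR 8,492,000.00

Profit: INR 140,711.44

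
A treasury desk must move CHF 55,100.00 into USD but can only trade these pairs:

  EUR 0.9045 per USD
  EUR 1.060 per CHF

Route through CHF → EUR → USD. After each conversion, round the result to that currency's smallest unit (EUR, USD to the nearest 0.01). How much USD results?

USD 64,572.69

CHF 55,100.00 × 1.060 = EUR 58,406.00
EUR 58,406.00 ÷ 0.9045 = USD 64,572.69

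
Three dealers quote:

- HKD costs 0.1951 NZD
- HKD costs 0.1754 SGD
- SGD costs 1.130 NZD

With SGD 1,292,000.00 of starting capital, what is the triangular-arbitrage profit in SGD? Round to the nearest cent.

Profitable loop is SGD → NZD → HKD → SGD:
SGD 1,292,000.00 × 1.130 = NZD 1,459,960.00
NZD 1,459,960.00 ÷ 0.1951 = HKD 7,483,136.85
HKD 7,483,136.85 × 0.1754 = SGD 1,312,542.20
Profit = SGD 1,312,542.20 − SGD 1,292,000.00

Profit: SGD 20,542.20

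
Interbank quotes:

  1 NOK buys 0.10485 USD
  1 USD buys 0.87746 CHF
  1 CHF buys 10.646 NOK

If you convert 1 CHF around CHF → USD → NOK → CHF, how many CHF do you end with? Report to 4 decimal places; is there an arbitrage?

1.0210 (arbitrage exists)

Around CHF → USD → NOK → CHF: 1 ÷ 0.87746 ÷ 0.10485 ÷ 10.646 = 1.020981
Product > 1; profitable direction is CHF → USD → NOK → CHF.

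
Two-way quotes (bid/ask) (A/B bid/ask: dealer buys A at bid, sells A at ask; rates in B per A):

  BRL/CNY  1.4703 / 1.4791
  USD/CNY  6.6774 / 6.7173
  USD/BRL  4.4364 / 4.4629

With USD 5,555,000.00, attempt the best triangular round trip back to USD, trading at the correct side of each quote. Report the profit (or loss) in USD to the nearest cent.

Net profit: USD 64,229.41

Best loop USD → CNY → BRL → USD:
USD 5,555,000.00 × 6.6774 (sell USD at bid) = CNY 37,092,957.00
CNY 37,092,957.00 ÷ 1.4791 (buy BRL at ask) = BRL 25,078,058.95
BRL 25,078,058.95 ÷ 4.4629 (buy USD at ask) = USD 5,619,229.41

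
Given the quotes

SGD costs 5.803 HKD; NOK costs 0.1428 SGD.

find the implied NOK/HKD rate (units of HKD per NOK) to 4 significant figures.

1 NOK × 0.1428 = 0.1428 SGD
0.1428 SGD × 5.803 = 0.828668 HKD

NOK/HKD = 0.8287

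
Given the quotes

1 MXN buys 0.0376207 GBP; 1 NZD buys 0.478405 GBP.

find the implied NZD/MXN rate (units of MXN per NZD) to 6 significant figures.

1 NZD × 0.478405 = 0.478405 GBP
0.478405 GBP ÷ 0.0376207 = 12.7165 MXN

NZD/MXN = 12.7165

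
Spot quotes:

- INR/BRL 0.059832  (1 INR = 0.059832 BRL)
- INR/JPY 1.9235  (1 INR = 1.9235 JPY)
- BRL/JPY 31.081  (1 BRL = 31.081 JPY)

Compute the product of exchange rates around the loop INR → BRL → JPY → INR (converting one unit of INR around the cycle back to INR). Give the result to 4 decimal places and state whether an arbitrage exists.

0.9668 (arbitrage exists)

Around INR → BRL → JPY → INR: 1 × 0.059832 × 31.081 ÷ 1.9235 = 0.966799
Product < 1; profitable direction is INR → JPY → BRL → INR.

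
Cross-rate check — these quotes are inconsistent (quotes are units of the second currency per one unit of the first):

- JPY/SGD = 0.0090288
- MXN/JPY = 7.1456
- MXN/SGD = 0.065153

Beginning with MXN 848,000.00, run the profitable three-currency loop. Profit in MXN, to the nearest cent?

Profit: MXN 8,370.18

Profitable loop is MXN → SGD → JPY → MXN:
MXN 848,000.00 × 0.065153 = SGD 55,249.74
SGD 55,249.74 ÷ 0.0090288 = JPY 6,119,279
JPY 6,119,279 ÷ 7.1456 = MXN 856,370.18
Profit = MXN 856,370.18 − MXN 848,000.00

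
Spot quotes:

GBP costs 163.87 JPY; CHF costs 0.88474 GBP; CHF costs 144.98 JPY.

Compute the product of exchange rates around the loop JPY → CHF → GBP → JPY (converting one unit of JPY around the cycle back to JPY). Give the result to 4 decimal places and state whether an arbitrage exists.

Around JPY → CHF → GBP → JPY: 1 ÷ 144.98 × 0.88474 × 163.87 = 1.000016
Product ≈ 1 (deviation 0.002%, within rounding noise).

1.0000 (no arbitrage)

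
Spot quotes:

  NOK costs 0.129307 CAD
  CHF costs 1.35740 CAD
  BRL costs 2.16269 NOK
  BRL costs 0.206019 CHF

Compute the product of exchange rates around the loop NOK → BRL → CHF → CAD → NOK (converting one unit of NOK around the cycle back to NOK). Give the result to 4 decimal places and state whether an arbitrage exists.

Around NOK → BRL → CHF → CAD → NOK: 1 ÷ 2.16269 × 0.206019 × 1.35740 ÷ 0.129307 = 0.999997
Product ≈ 1 (deviation 0.000%, within rounding noise).

1.0000 (no arbitrage)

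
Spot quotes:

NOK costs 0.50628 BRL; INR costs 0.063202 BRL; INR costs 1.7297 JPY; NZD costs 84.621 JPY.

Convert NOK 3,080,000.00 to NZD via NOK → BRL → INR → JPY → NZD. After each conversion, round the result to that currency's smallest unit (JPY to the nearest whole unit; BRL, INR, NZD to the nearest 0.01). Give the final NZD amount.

NOK 3,080,000.00 × 0.50628 = BRL 1,559,342.40
BRL 1,559,342.40 ÷ 0.063202 = INR 24,672,358.47
INR 24,672,358.47 × 1.7297 = JPY 42,675,778
JPY 42,675,778 ÷ 84.621 = NZD 504,316.64

NZD 504,316.64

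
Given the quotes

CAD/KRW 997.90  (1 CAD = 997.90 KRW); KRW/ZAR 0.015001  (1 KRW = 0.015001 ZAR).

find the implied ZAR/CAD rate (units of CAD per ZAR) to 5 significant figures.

ZAR/CAD = 0.066803

1 ZAR ÷ 0.015001 = 66.6622 KRW
66.6622 KRW ÷ 997.90 = 0.0668025 CAD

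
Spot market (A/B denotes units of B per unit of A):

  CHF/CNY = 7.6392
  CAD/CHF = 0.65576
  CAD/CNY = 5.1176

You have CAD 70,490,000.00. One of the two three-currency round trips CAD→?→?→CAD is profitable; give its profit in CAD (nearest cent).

Profitable loop is CAD → CNY → CHF → CAD:
CAD 70,490,000.00 × 5.1176 = CNY 360,739,624.00
CNY 360,739,624.00 ÷ 7.6392 = CHF 47,222,173.00
CHF 47,222,173.00 ÷ 0.65576 = CAD 72,011,365.44
Profit = CAD 72,011,365.44 − CAD 70,490,000.00

Profit: CAD 1,521,365.44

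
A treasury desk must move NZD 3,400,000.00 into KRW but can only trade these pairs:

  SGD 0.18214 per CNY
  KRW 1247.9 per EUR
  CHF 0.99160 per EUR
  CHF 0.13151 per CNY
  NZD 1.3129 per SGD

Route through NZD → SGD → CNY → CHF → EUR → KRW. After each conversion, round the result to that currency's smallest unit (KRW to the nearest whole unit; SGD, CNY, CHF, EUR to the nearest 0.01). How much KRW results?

KRW 2,353,119,482

NZD 3,400,000.00 ÷ 1.3129 = SGD 2,589,686.95
SGD 2,589,686.95 ÷ 0.18214 = CNY 14,218,112.17
CNY 14,218,112.17 × 0.13151 = CHF 1,869,823.93
CHF 1,869,823.93 ÷ 0.99160 = EUR 1,885,663.50
EUR 1,885,663.50 × 1247.9 = KRW 2,353,119,482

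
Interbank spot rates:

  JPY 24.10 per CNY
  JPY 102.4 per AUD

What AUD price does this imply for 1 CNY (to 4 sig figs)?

1 CNY × 24.10 = 24.1 JPY
24.1 JPY ÷ 102.4 = 0.235352 AUD

CNY/AUD = 0.2354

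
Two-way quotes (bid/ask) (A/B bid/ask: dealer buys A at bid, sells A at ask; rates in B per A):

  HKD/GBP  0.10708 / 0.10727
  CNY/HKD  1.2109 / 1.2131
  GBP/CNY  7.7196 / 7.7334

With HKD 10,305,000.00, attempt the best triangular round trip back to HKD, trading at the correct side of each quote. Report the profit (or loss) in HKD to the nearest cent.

Net profit: HKD 9,767.31

Best loop HKD → GBP → CNY → HKD:
HKD 10,305,000.00 × 0.10708 (sell HKD at bid) = GBP 1,103,459.40
GBP 1,103,459.40 × 7.7196 (sell GBP at bid) = CNY 8,518,265.18
CNY 8,518,265.18 × 1.2109 (sell CNY at bid) = HKD 10,314,767.31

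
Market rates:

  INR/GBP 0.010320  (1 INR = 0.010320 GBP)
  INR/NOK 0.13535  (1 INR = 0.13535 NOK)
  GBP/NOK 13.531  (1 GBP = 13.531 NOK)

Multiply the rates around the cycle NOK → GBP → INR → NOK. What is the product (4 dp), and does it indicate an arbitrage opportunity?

0.9693 (arbitrage exists)

Around NOK → GBP → INR → NOK: 1 ÷ 13.531 ÷ 0.010320 × 0.13535 = 0.969279
Product < 1; profitable direction is NOK → INR → GBP → NOK.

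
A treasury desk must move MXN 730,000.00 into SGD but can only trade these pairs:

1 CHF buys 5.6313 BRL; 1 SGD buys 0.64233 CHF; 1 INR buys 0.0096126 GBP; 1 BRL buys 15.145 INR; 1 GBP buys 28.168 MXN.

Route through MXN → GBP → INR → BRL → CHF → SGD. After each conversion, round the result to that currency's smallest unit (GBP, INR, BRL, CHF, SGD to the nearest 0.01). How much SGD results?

SGD 49,214.13

MXN 730,000.00 ÷ 28.168 = GBP 25,915.93
GBP 25,915.93 ÷ 0.0096126 = INR 2,696,037.49
INR 2,696,037.49 ÷ 15.145 = BRL 178,015.02
BRL 178,015.02 ÷ 5.6313 = CHF 31,611.71
CHF 31,611.71 ÷ 0.64233 = SGD 49,214.13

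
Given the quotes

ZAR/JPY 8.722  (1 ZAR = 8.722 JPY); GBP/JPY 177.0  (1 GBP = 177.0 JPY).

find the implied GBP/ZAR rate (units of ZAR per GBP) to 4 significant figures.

GBP/ZAR = 20.29

1 GBP × 177.0 = 177 JPY
177 JPY ÷ 8.722 = 20.2935 ZAR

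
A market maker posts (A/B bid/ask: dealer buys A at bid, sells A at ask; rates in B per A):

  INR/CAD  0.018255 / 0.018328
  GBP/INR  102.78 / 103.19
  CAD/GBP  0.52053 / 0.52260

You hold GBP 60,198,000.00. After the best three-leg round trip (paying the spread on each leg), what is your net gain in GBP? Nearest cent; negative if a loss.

Best loop GBP → CAD → INR → GBP:
GBP 60,198,000.00 ÷ 0.52260 (buy CAD at ask) = CAD 115,189,437.43
CAD 115,189,437.43 ÷ 0.018328 (buy INR at ask) = INR 6,284,888,554.57
INR 6,284,888,554.57 ÷ 103.19 (buy GBP at ask) = GBP 60,905,984.64

Net profit: GBP 707,984.64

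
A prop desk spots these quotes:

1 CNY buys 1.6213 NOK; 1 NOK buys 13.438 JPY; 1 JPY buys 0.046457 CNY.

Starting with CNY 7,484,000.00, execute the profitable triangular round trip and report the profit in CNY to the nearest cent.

Profit: CNY 91,005.63

Profitable loop is CNY → NOK → JPY → CNY:
CNY 7,484,000.00 × 1.6213 = NOK 12,133,809.20
NOK 12,133,809.20 × 13.438 = JPY 163,054,128
JPY 163,054,128 × 0.046457 = CNY 7,575,005.63
Profit = CNY 7,575,005.63 − CNY 7,484,000.00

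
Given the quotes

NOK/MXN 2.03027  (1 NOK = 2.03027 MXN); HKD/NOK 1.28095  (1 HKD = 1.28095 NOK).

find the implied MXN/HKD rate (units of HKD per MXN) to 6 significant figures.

1 MXN ÷ 2.03027 = 0.492545 NOK
0.492545 NOK ÷ 1.28095 = 0.384516 HKD

MXN/HKD = 0.384516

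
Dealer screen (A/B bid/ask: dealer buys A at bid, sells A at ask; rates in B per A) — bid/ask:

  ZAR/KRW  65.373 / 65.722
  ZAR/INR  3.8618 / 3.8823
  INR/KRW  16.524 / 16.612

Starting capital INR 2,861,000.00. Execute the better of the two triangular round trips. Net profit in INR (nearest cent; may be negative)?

Net profit: INR 39,048.49

Best loop INR → ZAR → KRW → INR:
INR 2,861,000.00 ÷ 3.8823 (buy ZAR at ask) = ZAR 736,934.29
ZAR 736,934.29 × 65.373 (sell ZAR at bid) = KRW 48,175,605
KRW 48,175,605 ÷ 16.612 (buy INR at ask) = INR 2,900,048.49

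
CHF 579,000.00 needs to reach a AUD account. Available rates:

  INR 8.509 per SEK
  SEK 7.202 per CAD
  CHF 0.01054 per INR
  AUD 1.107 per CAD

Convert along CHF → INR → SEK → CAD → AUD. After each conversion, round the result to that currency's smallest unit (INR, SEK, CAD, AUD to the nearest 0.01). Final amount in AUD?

CHF 579,000.00 ÷ 0.01054 = INR 54,933,586.34
INR 54,933,586.34 ÷ 8.509 = SEK 6,455,939.16
SEK 6,455,939.16 ÷ 7.202 = CAD 896,409.21
CAD 896,409.21 × 1.107 = AUD 992,325.00

AUD 992,325.00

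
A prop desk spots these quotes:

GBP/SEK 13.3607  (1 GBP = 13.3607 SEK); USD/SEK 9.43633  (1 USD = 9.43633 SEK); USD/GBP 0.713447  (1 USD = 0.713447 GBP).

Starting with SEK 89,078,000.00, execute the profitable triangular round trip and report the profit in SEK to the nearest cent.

Profit: SEK 904,543.68

Profitable loop is SEK → USD → GBP → SEK:
SEK 89,078,000.00 ÷ 9.43633 = USD 9,439,898.77
USD 9,439,898.77 × 0.713447 = GBP 6,734,867.46
GBP 6,734,867.46 × 13.3607 = SEK 89,982,543.68
Profit = SEK 89,982,543.68 − SEK 89,078,000.00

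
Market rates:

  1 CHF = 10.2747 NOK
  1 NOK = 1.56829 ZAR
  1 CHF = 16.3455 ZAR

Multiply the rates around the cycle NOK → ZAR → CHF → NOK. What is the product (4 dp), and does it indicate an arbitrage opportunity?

0.9858 (arbitrage exists)

Around NOK → ZAR → CHF → NOK: 1 × 1.56829 ÷ 16.3455 × 10.2747 = 0.985819
Product < 1; profitable direction is NOK → CHF → ZAR → NOK.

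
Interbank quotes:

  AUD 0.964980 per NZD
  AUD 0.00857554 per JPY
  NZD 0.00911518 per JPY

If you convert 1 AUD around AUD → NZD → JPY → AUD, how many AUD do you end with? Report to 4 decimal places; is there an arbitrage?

Around AUD → NZD → JPY → AUD: 1 ÷ 0.964980 ÷ 0.00911518 × 0.00857554 = 0.974940
Product < 1; profitable direction is AUD → JPY → NZD → AUD.

0.9749 (arbitrage exists)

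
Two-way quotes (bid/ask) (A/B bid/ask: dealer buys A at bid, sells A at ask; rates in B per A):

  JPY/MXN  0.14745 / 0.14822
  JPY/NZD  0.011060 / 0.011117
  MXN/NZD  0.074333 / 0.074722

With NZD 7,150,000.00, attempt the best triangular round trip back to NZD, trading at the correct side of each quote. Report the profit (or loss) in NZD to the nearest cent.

Best loop NZD → MXN → JPY → NZD:
NZD 7,150,000.00 ÷ 0.074722 (buy MXN at ask) = MXN 95,688,016.92
MXN 95,688,016.92 ÷ 0.14822 (buy JPY at ask) = JPY 645,581,007
JPY 645,581,007 × 0.011060 (sell JPY at bid) = NZD 7,140,125.94

Net result: NZD -9,874.06 (no profitable arbitrage after spreads)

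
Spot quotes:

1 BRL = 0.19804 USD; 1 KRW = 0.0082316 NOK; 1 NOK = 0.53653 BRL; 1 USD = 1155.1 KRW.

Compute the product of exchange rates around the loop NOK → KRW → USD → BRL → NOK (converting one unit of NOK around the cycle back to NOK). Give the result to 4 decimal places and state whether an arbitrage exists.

0.9898 (arbitrage exists)

Around NOK → KRW → USD → BRL → NOK: 1 ÷ 0.0082316 ÷ 1155.1 ÷ 0.19804 ÷ 0.53653 = 0.989804
Product < 1; profitable direction is NOK → BRL → USD → KRW → NOK.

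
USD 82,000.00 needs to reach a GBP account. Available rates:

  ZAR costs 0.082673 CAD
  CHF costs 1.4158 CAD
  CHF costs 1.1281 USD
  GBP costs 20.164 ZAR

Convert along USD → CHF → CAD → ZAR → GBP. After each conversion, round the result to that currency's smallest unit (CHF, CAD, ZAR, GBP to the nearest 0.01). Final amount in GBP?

GBP 61,734.48

USD 82,000.00 ÷ 1.1281 = CHF 72,688.59
CHF 72,688.59 × 1.4158 = CAD 102,912.51
CAD 102,912.51 ÷ 0.082673 = ZAR 1,244,814.03
ZAR 1,244,814.03 ÷ 20.164 = GBP 61,734.48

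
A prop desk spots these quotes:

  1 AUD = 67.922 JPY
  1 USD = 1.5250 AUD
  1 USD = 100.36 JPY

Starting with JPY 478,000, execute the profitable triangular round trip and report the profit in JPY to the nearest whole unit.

Profitable loop is JPY → USD → AUD → JPY:
JPY 478,000 ÷ 100.36 = USD 4,762.85
USD 4,762.85 × 1.5250 = AUD 7,263.35
AUD 7,263.35 × 67.922 = JPY 493,341
Profit = JPY 493,341 − JPY 478,000

Profit: JPY 15,341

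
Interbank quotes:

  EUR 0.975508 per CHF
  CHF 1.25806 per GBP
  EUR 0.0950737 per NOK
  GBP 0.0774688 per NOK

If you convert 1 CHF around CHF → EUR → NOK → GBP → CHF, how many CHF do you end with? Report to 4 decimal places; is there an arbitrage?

1.0000 (no arbitrage)

Around CHF → EUR → NOK → GBP → CHF: 1 × 0.975508 ÷ 0.0950737 × 0.0774688 × 1.25806 = 0.999997
Product ≈ 1 (deviation 0.000%, within rounding noise).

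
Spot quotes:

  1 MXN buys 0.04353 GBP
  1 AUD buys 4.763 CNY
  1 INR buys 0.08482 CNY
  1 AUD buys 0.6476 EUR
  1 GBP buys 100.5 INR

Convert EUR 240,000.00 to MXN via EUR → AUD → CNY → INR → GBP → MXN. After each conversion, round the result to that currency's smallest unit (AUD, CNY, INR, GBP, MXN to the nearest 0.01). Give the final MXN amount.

EUR 240,000.00 ÷ 0.6476 = AUD 370,599.14
AUD 370,599.14 × 4.763 = CNY 1,765,163.70
CNY 1,765,163.70 ÷ 0.08482 = INR 20,810,701.49
INR 20,810,701.49 ÷ 100.5 = GBP 207,071.66
GBP 207,071.66 ÷ 0.04353 = MXN 4,756,987.37

MXN 4,756,987.37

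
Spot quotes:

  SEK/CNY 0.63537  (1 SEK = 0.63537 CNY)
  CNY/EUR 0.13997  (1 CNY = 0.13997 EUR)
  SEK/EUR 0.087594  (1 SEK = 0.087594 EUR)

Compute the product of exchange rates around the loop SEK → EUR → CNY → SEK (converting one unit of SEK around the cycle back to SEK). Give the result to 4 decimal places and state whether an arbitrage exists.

Around SEK → EUR → CNY → SEK: 1 × 0.087594 ÷ 0.13997 ÷ 0.63537 = 0.984947
Product < 1; profitable direction is SEK → CNY → EUR → SEK.

0.9849 (arbitrage exists)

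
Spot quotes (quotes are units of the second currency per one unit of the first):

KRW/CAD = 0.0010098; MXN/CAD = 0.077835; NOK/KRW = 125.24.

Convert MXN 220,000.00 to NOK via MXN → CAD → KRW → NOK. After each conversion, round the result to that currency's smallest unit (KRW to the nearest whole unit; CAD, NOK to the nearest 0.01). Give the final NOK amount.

NOK 135,400.16

MXN 220,000.00 × 0.077835 = CAD 17,123.70
CAD 17,123.70 ÷ 0.0010098 = KRW 16,957,516
KRW 16,957,516 ÷ 125.24 = NOK 135,400.16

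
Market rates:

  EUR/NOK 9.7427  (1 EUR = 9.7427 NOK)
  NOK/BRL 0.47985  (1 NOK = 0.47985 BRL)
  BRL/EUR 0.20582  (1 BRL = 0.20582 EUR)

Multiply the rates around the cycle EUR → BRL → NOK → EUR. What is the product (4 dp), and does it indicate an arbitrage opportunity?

Around EUR → BRL → NOK → EUR: 1 ÷ 0.20582 ÷ 0.47985 ÷ 9.7427 = 1.039268
Product > 1; profitable direction is EUR → BRL → NOK → EUR.

1.0393 (arbitrage exists)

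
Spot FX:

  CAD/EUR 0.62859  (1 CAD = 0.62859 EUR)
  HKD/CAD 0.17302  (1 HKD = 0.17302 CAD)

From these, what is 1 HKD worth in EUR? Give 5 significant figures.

HKD/EUR = 0.10876

1 HKD × 0.17302 = 0.17302 CAD
0.17302 CAD × 0.62859 = 0.108759 EUR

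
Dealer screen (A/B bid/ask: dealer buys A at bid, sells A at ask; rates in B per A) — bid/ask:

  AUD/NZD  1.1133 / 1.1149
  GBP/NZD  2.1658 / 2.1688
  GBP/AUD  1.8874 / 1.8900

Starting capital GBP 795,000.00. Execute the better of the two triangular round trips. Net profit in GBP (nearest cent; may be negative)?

Net profit: GBP 22,123.61

Best loop GBP → NZD → AUD → GBP:
GBP 795,000.00 × 2.1658 (sell GBP at bid) = NZD 1,721,811.00
NZD 1,721,811.00 ÷ 1.1149 (buy AUD at ask) = AUD 1,544,363.62
AUD 1,544,363.62 ÷ 1.8900 (buy GBP at ask) = GBP 817,123.61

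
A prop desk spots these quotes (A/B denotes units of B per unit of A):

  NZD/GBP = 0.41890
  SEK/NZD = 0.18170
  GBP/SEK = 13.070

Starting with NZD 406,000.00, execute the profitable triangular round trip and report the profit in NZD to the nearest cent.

Profitable loop is NZD → SEK → GBP → NZD:
NZD 406,000.00 ÷ 0.18170 = SEK 2,234,452.39
SEK 2,234,452.39 ÷ 13.070 = GBP 170,960.40
GBP 170,960.40 ÷ 0.41890 = NZD 408,117.44
Profit = NZD 408,117.44 − NZD 406,000.00

Profit: NZD 2,117.44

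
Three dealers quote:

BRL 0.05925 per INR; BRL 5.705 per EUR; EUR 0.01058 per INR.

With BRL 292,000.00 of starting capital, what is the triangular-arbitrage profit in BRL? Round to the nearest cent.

Profitable loop is BRL → INR → EUR → BRL:
BRL 292,000.00 ÷ 0.05925 = INR 4,928,270.04
INR 4,928,270.04 × 0.01058 = EUR 52,141.10
EUR 52,141.10 × 5.705 = BRL 297,464.96
Profit = BRL 297,464.96 − BRL 292,000.00

Profit: BRL 5,464.96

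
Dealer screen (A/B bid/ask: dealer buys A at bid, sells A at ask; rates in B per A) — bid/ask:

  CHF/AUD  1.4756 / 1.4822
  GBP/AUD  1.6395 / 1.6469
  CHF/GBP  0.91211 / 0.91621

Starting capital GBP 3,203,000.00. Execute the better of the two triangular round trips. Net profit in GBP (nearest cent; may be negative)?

Net profit: GBP 28,534.28

Best loop GBP → AUD → CHF → GBP:
GBP 3,203,000.00 × 1.6395 (sell GBP at bid) = AUD 5,251,318.50
AUD 5,251,318.50 ÷ 1.4822 (buy CHF at ask) = CHF 3,542,921.67
CHF 3,542,921.67 × 0.91211 (sell CHF at bid) = GBP 3,231,534.28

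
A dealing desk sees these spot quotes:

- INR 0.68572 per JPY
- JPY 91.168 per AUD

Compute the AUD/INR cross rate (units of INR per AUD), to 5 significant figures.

AUD/INR = 62.516

1 AUD × 91.168 = 91.168 JPY
91.168 JPY × 0.68572 = 62.5157 INR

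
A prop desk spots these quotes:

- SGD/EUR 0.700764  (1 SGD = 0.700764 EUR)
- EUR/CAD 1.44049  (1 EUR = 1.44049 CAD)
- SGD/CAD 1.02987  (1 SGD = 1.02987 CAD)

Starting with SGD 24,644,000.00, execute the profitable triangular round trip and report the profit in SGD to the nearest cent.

Profit: SGD 498,680.51

Profitable loop is SGD → CAD → EUR → SGD:
SGD 24,644,000.00 × 1.02987 = CAD 25,380,116.28
CAD 25,380,116.28 ÷ 1.44049 = EUR 17,619,085.37
EUR 17,619,085.37 ÷ 0.700764 = SGD 25,142,680.51
Profit = SGD 25,142,680.51 − SGD 24,644,000.00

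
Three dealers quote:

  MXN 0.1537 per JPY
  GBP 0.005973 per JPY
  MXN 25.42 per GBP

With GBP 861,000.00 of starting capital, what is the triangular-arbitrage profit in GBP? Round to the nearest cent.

Profitable loop is GBP → JPY → MXN → GBP:
GBP 861,000.00 ÷ 0.005973 = JPY 144,148,669
JPY 144,148,669 × 0.1537 = MXN 22,155,650.43
MXN 22,155,650.43 ÷ 25.42 = GBP 871,583.42
Profit = GBP 871,583.42 − GBP 861,000.00

Profit: GBP 10,583.42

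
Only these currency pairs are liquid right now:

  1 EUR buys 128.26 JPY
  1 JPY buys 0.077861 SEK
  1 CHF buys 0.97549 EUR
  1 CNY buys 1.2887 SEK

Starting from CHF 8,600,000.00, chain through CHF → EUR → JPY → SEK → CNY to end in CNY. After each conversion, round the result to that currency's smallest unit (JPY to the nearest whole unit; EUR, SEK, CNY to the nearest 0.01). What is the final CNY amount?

CHF 8,600,000.00 × 0.97549 = EUR 8,389,214.00
EUR 8,389,214.00 × 128.26 = JPY 1,076,000,588
JPY 1,076,000,588 × 0.077861 = SEK 83,778,481.78
SEK 83,778,481.78 ÷ 1.2887 = CNY 65,010,073.55

CNY 65,010,073.55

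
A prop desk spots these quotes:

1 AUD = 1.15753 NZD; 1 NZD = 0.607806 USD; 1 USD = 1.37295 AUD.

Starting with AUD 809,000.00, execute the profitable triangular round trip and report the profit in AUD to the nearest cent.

Profitable loop is AUD → USD → NZD → AUD:
AUD 809,000.00 ÷ 1.37295 = USD 589,242.14
USD 589,242.14 ÷ 0.607806 = NZD 969,457.59
NZD 969,457.59 ÷ 1.15753 = AUD 837,522.65
Profit = AUD 837,522.65 − AUD 809,000.00

Profit: AUD 28,522.65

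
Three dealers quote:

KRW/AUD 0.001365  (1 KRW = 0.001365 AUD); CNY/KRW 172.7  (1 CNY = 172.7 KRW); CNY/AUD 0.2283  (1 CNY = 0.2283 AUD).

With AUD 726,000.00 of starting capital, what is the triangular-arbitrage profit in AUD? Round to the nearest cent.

Profit: AUD 23,645.09

Profitable loop is AUD → CNY → KRW → AUD:
AUD 726,000.00 ÷ 0.2283 = CNY 3,180,026.28
CNY 3,180,026.28 × 172.7 = KRW 549,190,539
KRW 549,190,539 × 0.001365 = AUD 749,645.09
Profit = AUD 749,645.09 − AUD 726,000.00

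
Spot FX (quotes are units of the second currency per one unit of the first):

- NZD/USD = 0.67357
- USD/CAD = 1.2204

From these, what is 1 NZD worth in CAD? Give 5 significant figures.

1 NZD × 0.67357 = 0.67357 USD
0.67357 USD × 1.2204 = 0.822025 CAD

NZD/CAD = 0.82202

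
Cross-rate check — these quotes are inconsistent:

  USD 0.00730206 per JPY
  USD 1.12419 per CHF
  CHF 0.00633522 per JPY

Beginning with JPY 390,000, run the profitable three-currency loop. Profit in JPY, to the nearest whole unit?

Profitable loop is JPY → USD → CHF → JPY:
JPY 390,000 × 0.00730206 = USD 2,847.80
USD 2,847.80 ÷ 1.12419 = CHF 2,533.20
CHF 2,533.20 ÷ 0.00633522 = JPY 399,861
Profit = JPY 399,861 − JPY 390,000

Profit: JPY 9,861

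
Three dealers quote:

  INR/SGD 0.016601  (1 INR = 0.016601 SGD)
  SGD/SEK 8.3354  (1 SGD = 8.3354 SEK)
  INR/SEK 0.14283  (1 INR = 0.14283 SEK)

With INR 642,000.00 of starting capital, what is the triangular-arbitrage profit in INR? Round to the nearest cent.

Profitable loop is INR → SEK → SGD → INR:
INR 642,000.00 × 0.14283 = SEK 91,696.86
SEK 91,696.86 ÷ 8.3354 = SGD 11,000.89
SGD 11,000.89 ÷ 0.016601 = INR 662,664.60
Profit = INR 662,664.60 − INR 642,000.00

Profit: INR 20,664.60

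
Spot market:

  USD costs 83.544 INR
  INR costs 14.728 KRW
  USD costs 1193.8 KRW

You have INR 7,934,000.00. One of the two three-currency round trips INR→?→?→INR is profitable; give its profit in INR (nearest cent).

Profitable loop is INR → KRW → USD → INR:
INR 7,934,000.00 × 14.728 = KRW 116,851,952
KRW 116,851,952 ÷ 1193.8 = USD 97,882.35
USD 97,882.35 × 83.544 = INR 8,177,483.23
Profit = INR 8,177,483.23 − INR 7,934,000.00

Profit: INR 243,483.23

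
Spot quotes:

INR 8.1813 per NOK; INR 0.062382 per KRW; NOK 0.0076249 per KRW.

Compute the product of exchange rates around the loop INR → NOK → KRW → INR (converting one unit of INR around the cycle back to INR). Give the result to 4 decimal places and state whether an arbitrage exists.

1.0000 (no arbitrage)

Around INR → NOK → KRW → INR: 1 ÷ 8.1813 ÷ 0.0076249 × 0.062382 = 1.000007
Product ≈ 1 (deviation 0.001%, within rounding noise).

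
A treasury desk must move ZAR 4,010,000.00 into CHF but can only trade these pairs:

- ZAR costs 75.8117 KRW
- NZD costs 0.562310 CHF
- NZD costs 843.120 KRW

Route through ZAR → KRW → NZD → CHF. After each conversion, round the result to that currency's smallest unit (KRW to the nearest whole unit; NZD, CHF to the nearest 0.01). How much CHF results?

ZAR 4,010,000.00 × 75.8117 = KRW 304,004,917
KRW 304,004,917 ÷ 843.120 = NZD 360,571.35
NZD 360,571.35 × 0.562310 = CHF 202,752.88

CHF 202,752.88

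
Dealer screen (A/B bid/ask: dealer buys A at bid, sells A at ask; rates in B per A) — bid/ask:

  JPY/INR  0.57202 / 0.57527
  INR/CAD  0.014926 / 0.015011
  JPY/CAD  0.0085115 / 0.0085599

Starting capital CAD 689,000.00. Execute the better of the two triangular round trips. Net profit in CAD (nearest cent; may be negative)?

Best loop CAD → JPY → INR → CAD:
CAD 689,000.00 ÷ 0.0085599 (buy JPY at ask) = JPY 80,491,595
JPY 80,491,595 × 0.57202 (sell JPY at bid) = INR 46,042,801.90
INR 46,042,801.90 × 0.014926 (sell INR at bid) = CAD 687,234.86

Net result: CAD -1,765.14 (no profitable arbitrage after spreads)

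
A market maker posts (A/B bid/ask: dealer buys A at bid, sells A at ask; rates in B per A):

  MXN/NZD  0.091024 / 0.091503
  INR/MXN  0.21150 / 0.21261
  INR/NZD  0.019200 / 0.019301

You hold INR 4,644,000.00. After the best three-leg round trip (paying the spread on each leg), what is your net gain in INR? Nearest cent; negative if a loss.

Net result: INR -11,891.87 (no profitable arbitrage after spreads)

Best loop INR → MXN → NZD → INR:
INR 4,644,000.00 × 0.21150 (sell INR at bid) = MXN 982,206.00
MXN 982,206.00 × 0.091024 (sell MXN at bid) = NZD 89,404.32
NZD 89,404.32 ÷ 0.019301 (buy INR at ask) = INR 4,632,108.13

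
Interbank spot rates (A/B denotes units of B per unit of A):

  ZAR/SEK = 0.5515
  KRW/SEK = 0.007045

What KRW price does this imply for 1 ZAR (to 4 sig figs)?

ZAR/KRW = 78.28

1 ZAR × 0.5515 = 0.5515 SEK
0.5515 SEK ÷ 0.007045 = 78.2825 KRW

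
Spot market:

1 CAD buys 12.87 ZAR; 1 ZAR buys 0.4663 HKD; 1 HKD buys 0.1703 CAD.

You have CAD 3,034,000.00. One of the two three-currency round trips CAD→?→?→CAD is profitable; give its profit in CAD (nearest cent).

Profitable loop is CAD → ZAR → HKD → CAD:
CAD 3,034,000.00 × 12.87 = ZAR 39,047,580.00
ZAR 39,047,580.00 × 0.4663 = HKD 18,207,886.55
HKD 18,207,886.55 × 0.1703 = CAD 3,100,803.08
Profit = CAD 3,100,803.08 − CAD 3,034,000.00

Profit: CAD 66,803.08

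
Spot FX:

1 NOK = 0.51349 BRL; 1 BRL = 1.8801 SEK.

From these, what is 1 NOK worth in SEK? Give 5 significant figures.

NOK/SEK = 0.96541

1 NOK × 0.51349 = 0.51349 BRL
0.51349 BRL × 1.8801 = 0.965413 SEK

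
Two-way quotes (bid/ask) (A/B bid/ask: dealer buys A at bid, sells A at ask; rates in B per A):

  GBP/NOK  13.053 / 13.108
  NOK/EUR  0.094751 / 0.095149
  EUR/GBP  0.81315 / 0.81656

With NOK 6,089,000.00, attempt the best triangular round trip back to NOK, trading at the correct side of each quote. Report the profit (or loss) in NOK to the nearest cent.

Best loop NOK → EUR → GBP → NOK:
NOK 6,089,000.00 × 0.094751 (sell NOK at bid) = EUR 576,938.84
EUR 576,938.84 × 0.81315 (sell EUR at bid) = GBP 469,137.82
GBP 469,137.82 × 13.053 (sell GBP at bid) = NOK 6,123,655.92

Net profit: NOK 34,655.92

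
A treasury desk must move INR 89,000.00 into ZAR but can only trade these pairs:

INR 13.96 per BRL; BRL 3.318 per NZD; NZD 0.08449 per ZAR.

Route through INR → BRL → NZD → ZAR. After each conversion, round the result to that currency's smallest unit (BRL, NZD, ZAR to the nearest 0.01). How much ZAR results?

INR 89,000.00 ÷ 13.96 = BRL 6,375.36
BRL 6,375.36 ÷ 3.318 = NZD 1,921.45
NZD 1,921.45 ÷ 0.08449 = ZAR 22,741.74

ZAR 22,741.74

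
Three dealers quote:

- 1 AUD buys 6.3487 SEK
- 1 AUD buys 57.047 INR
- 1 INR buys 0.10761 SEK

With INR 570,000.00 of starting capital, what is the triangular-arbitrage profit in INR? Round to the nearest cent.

Profit: INR 19,486.98

Profitable loop is INR → AUD → SEK → INR:
INR 570,000.00 ÷ 57.047 = AUD 9,991.76
AUD 9,991.76 × 6.3487 = SEK 63,434.69
SEK 63,434.69 ÷ 0.10761 = INR 589,486.98
Profit = INR 589,486.98 − INR 570,000.00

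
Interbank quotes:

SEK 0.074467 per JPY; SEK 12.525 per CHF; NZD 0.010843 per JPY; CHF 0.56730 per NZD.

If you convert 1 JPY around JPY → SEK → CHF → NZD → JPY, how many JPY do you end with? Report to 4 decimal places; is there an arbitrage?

0.9665 (arbitrage exists)

Around JPY → SEK → CHF → NZD → JPY: 1 × 0.074467 ÷ 12.525 ÷ 0.56730 ÷ 0.010843 = 0.966549
Product < 1; profitable direction is JPY → NZD → CHF → SEK → JPY.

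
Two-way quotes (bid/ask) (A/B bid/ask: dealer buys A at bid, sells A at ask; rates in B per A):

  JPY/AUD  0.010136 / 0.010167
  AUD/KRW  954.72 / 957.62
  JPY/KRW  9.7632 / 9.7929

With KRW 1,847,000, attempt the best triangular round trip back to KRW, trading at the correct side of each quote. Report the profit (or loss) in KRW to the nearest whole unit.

Net profit: KRW 5,137

Best loop KRW → AUD → JPY → KRW:
KRW 1,847,000 ÷ 957.62 (buy AUD at ask) = AUD 1,928.74
AUD 1,928.74 ÷ 0.010167 (buy JPY at ask) = JPY 189,706
JPY 189,706 × 9.7632 (sell JPY at bid) = KRW 1,852,137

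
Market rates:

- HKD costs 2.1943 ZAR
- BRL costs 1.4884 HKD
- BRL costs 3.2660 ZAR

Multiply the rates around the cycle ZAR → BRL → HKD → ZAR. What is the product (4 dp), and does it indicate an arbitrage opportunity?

1.0000 (no arbitrage)

Around ZAR → BRL → HKD → ZAR: 1 ÷ 3.2660 × 1.4884 × 2.1943 = 0.999999
Product ≈ 1 (deviation 0.000%, within rounding noise).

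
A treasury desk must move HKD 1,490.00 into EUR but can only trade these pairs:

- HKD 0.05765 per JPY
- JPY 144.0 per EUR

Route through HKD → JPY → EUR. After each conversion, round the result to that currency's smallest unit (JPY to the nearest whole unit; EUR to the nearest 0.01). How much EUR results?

HKD 1,490.00 ÷ 0.05765 = JPY 25,846
JPY 25,846 ÷ 144.0 = EUR 179.49

EUR 179.49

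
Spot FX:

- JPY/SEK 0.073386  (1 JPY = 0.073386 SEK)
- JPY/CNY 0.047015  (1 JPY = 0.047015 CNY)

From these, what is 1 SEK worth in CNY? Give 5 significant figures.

1 SEK ÷ 0.073386 = 13.6266 JPY
13.6266 JPY × 0.047015 = 0.640654 CNY

SEK/CNY = 0.64065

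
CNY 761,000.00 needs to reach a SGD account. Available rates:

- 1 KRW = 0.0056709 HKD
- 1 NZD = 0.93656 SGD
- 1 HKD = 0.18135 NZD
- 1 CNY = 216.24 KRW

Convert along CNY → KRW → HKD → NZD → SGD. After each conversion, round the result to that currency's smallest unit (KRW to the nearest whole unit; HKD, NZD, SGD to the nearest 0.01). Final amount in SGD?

SGD 158,498.75

CNY 761,000.00 × 216.24 = KRW 164,558,640
KRW 164,558,640 × 0.0056709 = HKD 933,195.59
HKD 933,195.59 × 0.18135 = NZD 169,235.02
NZD 169,235.02 × 0.93656 = SGD 158,498.75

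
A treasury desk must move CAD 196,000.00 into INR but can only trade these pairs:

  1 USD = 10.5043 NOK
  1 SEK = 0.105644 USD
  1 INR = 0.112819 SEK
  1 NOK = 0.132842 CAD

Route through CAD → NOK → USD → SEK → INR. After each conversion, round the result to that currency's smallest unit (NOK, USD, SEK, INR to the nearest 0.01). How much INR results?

CAD 196,000.00 ÷ 0.132842 = NOK 1,475,436.99
NOK 1,475,436.99 ÷ 10.5043 = USD 140,460.29
USD 140,460.29 ÷ 0.105644 = SEK 1,329,562.40
SEK 1,329,562.40 ÷ 0.112819 = INR 11,784,915.66

INR 11,784,915.66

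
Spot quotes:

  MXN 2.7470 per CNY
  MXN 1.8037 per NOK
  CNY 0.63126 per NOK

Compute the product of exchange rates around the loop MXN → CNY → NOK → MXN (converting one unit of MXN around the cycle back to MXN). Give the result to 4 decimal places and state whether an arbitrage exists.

Around MXN → CNY → NOK → MXN: 1 ÷ 2.7470 ÷ 0.63126 × 1.8037 = 1.040153
Product > 1; profitable direction is MXN → CNY → NOK → MXN.

1.0402 (arbitrage exists)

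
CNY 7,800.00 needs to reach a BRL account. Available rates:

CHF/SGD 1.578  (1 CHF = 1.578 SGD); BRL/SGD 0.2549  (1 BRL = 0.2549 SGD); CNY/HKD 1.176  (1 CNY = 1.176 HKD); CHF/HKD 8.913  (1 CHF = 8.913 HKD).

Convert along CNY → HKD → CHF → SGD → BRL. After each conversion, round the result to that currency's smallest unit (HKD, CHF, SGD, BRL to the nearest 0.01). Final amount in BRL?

BRL 6,371.13

CNY 7,800.00 × 1.176 = HKD 9,172.80
HKD 9,172.80 ÷ 8.913 = CHF 1,029.15
CHF 1,029.15 × 1.578 = SGD 1,624.00
SGD 1,624.00 ÷ 0.2549 = BRL 6,371.13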